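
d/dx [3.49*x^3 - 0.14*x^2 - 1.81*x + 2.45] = 10.47*x^2 - 0.28*x - 1.81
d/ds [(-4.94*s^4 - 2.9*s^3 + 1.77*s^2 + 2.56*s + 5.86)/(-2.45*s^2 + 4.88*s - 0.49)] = (24.206*s^5 - 65.2166*s^4 - 18.6216*s^3 + 19.1726*s^2 + 26.9794*s - 29.8512)/(6.0025*s^4 - 23.912*s^3 + 26.2154*s^2 - 4.7824*s + 0.2401)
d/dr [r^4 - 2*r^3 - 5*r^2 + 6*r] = 4*r^3 - 6*r^2 - 10*r + 6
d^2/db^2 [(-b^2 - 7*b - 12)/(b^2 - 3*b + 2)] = 20*(-b^3 - 3*b^2 + 15*b - 13)/(b^6 - 9*b^5 + 33*b^4 - 63*b^3 + 66*b^2 - 36*b + 8)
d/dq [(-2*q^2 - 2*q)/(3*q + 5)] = 2*(-3*q^2 - 10*q - 5)/(9*q^2 + 30*q + 25)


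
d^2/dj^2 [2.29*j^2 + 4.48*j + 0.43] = 4.58000000000000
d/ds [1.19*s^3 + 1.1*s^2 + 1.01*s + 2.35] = 3.57*s^2 + 2.2*s + 1.01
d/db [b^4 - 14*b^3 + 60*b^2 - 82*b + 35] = 4*b^3 - 42*b^2 + 120*b - 82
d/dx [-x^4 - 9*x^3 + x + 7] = -4*x^3 - 27*x^2 + 1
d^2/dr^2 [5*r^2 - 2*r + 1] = 10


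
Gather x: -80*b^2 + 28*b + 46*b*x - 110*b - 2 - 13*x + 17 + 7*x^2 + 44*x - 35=-80*b^2 - 82*b + 7*x^2 + x*(46*b + 31) - 20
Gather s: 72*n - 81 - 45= 72*n - 126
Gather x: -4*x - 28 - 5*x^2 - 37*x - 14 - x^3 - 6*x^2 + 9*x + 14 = -x^3 - 11*x^2 - 32*x - 28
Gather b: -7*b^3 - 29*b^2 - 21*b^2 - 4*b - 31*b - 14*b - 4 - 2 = -7*b^3 - 50*b^2 - 49*b - 6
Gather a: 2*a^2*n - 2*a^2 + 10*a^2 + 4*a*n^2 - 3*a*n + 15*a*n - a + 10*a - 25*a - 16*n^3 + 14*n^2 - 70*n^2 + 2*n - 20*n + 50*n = a^2*(2*n + 8) + a*(4*n^2 + 12*n - 16) - 16*n^3 - 56*n^2 + 32*n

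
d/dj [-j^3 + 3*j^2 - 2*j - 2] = -3*j^2 + 6*j - 2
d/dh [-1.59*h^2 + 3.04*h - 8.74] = 3.04 - 3.18*h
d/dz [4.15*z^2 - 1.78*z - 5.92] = 8.3*z - 1.78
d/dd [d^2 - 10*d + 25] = 2*d - 10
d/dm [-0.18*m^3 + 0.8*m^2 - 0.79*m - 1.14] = -0.54*m^2 + 1.6*m - 0.79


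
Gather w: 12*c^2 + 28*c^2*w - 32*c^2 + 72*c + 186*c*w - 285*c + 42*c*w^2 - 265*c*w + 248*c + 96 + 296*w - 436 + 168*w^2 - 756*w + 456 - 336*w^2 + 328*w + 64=-20*c^2 + 35*c + w^2*(42*c - 168) + w*(28*c^2 - 79*c - 132) + 180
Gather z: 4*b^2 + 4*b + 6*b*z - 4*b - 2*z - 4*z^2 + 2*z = 4*b^2 + 6*b*z - 4*z^2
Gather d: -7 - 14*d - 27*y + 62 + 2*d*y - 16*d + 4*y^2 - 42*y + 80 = d*(2*y - 30) + 4*y^2 - 69*y + 135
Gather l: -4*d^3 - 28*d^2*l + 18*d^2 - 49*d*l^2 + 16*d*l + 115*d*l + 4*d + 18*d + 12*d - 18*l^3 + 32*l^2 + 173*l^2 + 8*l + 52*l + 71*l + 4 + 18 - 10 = -4*d^3 + 18*d^2 + 34*d - 18*l^3 + l^2*(205 - 49*d) + l*(-28*d^2 + 131*d + 131) + 12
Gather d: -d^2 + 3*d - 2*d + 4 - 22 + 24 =-d^2 + d + 6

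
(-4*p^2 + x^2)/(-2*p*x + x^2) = (2*p + x)/x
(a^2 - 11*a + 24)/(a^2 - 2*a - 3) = (a - 8)/(a + 1)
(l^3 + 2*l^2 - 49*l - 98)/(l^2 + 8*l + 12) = (l^2 - 49)/(l + 6)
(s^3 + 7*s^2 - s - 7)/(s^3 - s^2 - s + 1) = (s + 7)/(s - 1)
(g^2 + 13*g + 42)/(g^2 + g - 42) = (g + 6)/(g - 6)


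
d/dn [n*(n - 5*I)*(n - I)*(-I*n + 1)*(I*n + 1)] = 5*n^4 - 24*I*n^3 - 12*n^2 - 12*I*n - 5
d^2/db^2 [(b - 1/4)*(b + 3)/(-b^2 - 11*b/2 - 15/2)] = 44/(8*b^3 + 60*b^2 + 150*b + 125)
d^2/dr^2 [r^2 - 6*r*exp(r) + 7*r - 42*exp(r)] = -6*r*exp(r) - 54*exp(r) + 2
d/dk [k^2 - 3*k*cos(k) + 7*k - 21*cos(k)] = 3*k*sin(k) + 2*k + 21*sin(k) - 3*cos(k) + 7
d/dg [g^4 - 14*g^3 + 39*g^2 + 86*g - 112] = 4*g^3 - 42*g^2 + 78*g + 86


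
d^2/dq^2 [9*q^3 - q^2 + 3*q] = 54*q - 2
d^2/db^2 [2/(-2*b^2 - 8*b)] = 2*(b*(b + 4) - 4*(b + 2)^2)/(b^3*(b + 4)^3)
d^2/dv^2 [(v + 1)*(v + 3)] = 2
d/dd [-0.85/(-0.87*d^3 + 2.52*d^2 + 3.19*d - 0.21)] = (-2.2185*d^2 + 4.284*d + 2.7115)/(0.87*d^3 - 2.52*d^2 - 3.19*d + 0.21)^2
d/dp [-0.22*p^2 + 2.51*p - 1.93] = 2.51 - 0.44*p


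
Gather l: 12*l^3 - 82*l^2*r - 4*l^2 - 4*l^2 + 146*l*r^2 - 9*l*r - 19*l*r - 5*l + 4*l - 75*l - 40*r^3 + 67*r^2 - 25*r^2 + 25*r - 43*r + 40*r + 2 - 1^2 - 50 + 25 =12*l^3 + l^2*(-82*r - 8) + l*(146*r^2 - 28*r - 76) - 40*r^3 + 42*r^2 + 22*r - 24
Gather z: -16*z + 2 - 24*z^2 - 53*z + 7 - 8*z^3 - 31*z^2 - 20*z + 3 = -8*z^3 - 55*z^2 - 89*z + 12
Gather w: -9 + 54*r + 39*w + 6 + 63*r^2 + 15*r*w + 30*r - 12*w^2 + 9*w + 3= 63*r^2 + 84*r - 12*w^2 + w*(15*r + 48)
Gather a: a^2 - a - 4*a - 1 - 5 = a^2 - 5*a - 6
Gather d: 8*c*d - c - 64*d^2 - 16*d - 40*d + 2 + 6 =-c - 64*d^2 + d*(8*c - 56) + 8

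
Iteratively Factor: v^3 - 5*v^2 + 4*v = (v)*(v^2 - 5*v + 4) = v*(v - 4)*(v - 1)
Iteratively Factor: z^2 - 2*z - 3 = (z - 3)*(z + 1)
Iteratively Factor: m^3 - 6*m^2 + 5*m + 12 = (m - 4)*(m^2 - 2*m - 3) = (m - 4)*(m + 1)*(m - 3)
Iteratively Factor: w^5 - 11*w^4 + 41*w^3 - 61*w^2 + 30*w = (w)*(w^4 - 11*w^3 + 41*w^2 - 61*w + 30) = w*(w - 5)*(w^3 - 6*w^2 + 11*w - 6) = w*(w - 5)*(w - 2)*(w^2 - 4*w + 3) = w*(w - 5)*(w - 3)*(w - 2)*(w - 1)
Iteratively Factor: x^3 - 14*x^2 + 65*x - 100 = (x - 5)*(x^2 - 9*x + 20) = (x - 5)*(x - 4)*(x - 5)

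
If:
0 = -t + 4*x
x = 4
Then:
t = 16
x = 4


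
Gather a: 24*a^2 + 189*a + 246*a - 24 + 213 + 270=24*a^2 + 435*a + 459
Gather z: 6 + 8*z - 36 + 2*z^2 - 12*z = 2*z^2 - 4*z - 30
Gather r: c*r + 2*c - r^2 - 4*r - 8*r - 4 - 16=2*c - r^2 + r*(c - 12) - 20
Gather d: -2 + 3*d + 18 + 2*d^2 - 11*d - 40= 2*d^2 - 8*d - 24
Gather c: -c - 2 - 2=-c - 4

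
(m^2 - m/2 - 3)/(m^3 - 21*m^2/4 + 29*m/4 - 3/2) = 2*(2*m + 3)/(4*m^2 - 13*m + 3)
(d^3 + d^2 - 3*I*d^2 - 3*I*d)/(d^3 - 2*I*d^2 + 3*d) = (d + 1)/(d + I)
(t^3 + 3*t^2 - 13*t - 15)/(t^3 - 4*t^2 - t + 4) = (t^2 + 2*t - 15)/(t^2 - 5*t + 4)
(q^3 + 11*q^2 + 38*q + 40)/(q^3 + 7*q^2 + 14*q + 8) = (q + 5)/(q + 1)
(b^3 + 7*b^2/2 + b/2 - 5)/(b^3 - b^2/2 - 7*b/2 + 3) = (2*b + 5)/(2*b - 3)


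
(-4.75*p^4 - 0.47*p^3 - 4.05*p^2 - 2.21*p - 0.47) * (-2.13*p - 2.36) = 10.1175*p^5 + 12.2111*p^4 + 9.7357*p^3 + 14.2653*p^2 + 6.2167*p + 1.1092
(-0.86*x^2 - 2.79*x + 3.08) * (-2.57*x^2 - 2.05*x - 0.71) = 2.2102*x^4 + 8.9333*x^3 - 1.5855*x^2 - 4.3331*x - 2.1868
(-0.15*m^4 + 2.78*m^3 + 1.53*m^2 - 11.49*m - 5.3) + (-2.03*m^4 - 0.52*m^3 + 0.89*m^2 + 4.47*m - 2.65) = -2.18*m^4 + 2.26*m^3 + 2.42*m^2 - 7.02*m - 7.95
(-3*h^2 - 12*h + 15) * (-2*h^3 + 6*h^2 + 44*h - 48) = 6*h^5 + 6*h^4 - 234*h^3 - 294*h^2 + 1236*h - 720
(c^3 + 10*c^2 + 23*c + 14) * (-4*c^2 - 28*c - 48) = -4*c^5 - 68*c^4 - 420*c^3 - 1180*c^2 - 1496*c - 672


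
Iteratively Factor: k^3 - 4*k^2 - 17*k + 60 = (k - 3)*(k^2 - k - 20) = (k - 5)*(k - 3)*(k + 4)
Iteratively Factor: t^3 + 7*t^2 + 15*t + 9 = (t + 3)*(t^2 + 4*t + 3) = (t + 3)^2*(t + 1)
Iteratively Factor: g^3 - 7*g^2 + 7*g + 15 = (g + 1)*(g^2 - 8*g + 15) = (g - 5)*(g + 1)*(g - 3)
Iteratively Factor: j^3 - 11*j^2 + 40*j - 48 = (j - 4)*(j^2 - 7*j + 12) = (j - 4)^2*(j - 3)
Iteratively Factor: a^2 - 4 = (a + 2)*(a - 2)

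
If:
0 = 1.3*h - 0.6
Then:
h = 0.46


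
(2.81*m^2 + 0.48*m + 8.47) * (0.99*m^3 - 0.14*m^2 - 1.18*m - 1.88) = 2.7819*m^5 + 0.0817999999999999*m^4 + 5.0023*m^3 - 7.035*m^2 - 10.897*m - 15.9236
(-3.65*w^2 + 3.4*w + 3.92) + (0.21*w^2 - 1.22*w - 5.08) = -3.44*w^2 + 2.18*w - 1.16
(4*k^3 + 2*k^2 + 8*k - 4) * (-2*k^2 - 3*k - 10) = -8*k^5 - 16*k^4 - 62*k^3 - 36*k^2 - 68*k + 40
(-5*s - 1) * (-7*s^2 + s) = 35*s^3 + 2*s^2 - s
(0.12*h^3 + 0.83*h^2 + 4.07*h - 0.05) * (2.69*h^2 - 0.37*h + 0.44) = 0.3228*h^5 + 2.1883*h^4 + 10.694*h^3 - 1.2752*h^2 + 1.8093*h - 0.022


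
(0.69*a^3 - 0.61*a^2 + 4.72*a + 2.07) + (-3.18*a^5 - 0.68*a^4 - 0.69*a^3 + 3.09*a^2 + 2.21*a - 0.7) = -3.18*a^5 - 0.68*a^4 + 2.48*a^2 + 6.93*a + 1.37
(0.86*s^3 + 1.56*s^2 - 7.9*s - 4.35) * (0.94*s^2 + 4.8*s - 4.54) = 0.8084*s^5 + 5.5944*s^4 - 3.8424*s^3 - 49.0914*s^2 + 14.986*s + 19.749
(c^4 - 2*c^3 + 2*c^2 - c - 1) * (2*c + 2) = 2*c^5 - 2*c^4 + 2*c^2 - 4*c - 2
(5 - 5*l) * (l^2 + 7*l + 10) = -5*l^3 - 30*l^2 - 15*l + 50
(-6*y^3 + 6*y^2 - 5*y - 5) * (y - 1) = -6*y^4 + 12*y^3 - 11*y^2 + 5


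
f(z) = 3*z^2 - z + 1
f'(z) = 6*z - 1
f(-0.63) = 2.82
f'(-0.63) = -4.78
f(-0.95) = 4.66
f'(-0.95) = -6.70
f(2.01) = 11.11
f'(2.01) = 11.06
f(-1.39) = 8.19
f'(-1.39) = -9.34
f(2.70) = 20.17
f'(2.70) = 15.20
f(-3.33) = 37.60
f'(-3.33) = -20.98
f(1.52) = 6.41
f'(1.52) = 8.12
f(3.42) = 32.67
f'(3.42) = 19.52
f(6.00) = 103.00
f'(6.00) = 35.00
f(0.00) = 1.00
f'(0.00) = -1.00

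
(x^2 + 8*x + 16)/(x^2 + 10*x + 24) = (x + 4)/(x + 6)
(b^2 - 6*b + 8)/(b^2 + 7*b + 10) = (b^2 - 6*b + 8)/(b^2 + 7*b + 10)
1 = 1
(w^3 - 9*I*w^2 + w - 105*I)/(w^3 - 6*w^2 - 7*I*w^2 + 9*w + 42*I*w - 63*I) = (w^2 - 2*I*w + 15)/(w^2 - 6*w + 9)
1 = 1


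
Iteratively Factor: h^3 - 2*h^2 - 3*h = (h)*(h^2 - 2*h - 3) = h*(h + 1)*(h - 3)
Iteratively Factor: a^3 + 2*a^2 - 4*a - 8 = (a + 2)*(a^2 - 4) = (a - 2)*(a + 2)*(a + 2)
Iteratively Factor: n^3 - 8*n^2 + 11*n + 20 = (n - 5)*(n^2 - 3*n - 4) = (n - 5)*(n + 1)*(n - 4)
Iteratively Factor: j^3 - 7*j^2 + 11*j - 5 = (j - 5)*(j^2 - 2*j + 1) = (j - 5)*(j - 1)*(j - 1)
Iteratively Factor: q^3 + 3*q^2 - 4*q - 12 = (q + 2)*(q^2 + q - 6) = (q - 2)*(q + 2)*(q + 3)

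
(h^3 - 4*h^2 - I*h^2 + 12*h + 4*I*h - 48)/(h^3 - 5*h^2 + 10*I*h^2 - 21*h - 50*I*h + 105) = (h^2 - 4*h*(1 + I) + 16*I)/(h^2 + h*(-5 + 7*I) - 35*I)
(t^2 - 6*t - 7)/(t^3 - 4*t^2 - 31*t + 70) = (t + 1)/(t^2 + 3*t - 10)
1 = 1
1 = 1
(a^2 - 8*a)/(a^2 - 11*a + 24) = a/(a - 3)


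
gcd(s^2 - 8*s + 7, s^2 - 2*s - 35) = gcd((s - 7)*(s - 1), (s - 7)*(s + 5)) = s - 7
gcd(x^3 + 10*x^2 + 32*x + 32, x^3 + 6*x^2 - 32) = x^2 + 8*x + 16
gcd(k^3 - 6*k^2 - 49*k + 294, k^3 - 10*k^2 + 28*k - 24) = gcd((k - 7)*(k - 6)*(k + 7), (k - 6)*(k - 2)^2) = k - 6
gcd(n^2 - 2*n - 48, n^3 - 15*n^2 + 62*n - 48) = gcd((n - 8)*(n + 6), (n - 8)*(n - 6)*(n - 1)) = n - 8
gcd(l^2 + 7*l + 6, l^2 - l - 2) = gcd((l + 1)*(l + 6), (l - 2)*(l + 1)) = l + 1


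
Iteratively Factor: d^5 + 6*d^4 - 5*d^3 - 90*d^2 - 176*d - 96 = (d + 2)*(d^4 + 4*d^3 - 13*d^2 - 64*d - 48) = (d + 1)*(d + 2)*(d^3 + 3*d^2 - 16*d - 48) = (d + 1)*(d + 2)*(d + 3)*(d^2 - 16) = (d + 1)*(d + 2)*(d + 3)*(d + 4)*(d - 4)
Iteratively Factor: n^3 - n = (n + 1)*(n^2 - n) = n*(n + 1)*(n - 1)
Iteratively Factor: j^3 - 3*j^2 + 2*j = (j)*(j^2 - 3*j + 2) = j*(j - 1)*(j - 2)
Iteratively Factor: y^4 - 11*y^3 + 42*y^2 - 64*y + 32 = (y - 4)*(y^3 - 7*y^2 + 14*y - 8) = (y - 4)^2*(y^2 - 3*y + 2) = (y - 4)^2*(y - 1)*(y - 2)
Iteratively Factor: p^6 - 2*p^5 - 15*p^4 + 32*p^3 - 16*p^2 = (p - 1)*(p^5 - p^4 - 16*p^3 + 16*p^2) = p*(p - 1)*(p^4 - p^3 - 16*p^2 + 16*p) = p^2*(p - 1)*(p^3 - p^2 - 16*p + 16) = p^2*(p - 1)*(p + 4)*(p^2 - 5*p + 4) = p^2*(p - 4)*(p - 1)*(p + 4)*(p - 1)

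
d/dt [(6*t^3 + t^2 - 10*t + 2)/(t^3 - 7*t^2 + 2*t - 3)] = (-43*t^4 + 44*t^3 - 128*t^2 + 22*t + 26)/(t^6 - 14*t^5 + 53*t^4 - 34*t^3 + 46*t^2 - 12*t + 9)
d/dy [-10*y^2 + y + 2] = 1 - 20*y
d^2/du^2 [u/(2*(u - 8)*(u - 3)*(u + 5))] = (3*u^5 - 18*u^4 + 67*u^3 - 720*u^2 + 2160*u + 3720)/(u^9 - 18*u^8 + 15*u^7 + 1260*u^6 - 4785*u^5 - 26658*u^4 + 147329*u^3 + 86760*u^2 - 1339200*u + 1728000)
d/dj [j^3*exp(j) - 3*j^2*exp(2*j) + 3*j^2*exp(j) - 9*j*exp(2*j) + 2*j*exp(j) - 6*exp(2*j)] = (j^3 - 6*j^2*exp(j) + 6*j^2 - 24*j*exp(j) + 8*j - 21*exp(j) + 2)*exp(j)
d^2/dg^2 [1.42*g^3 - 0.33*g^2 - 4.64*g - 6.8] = 8.52*g - 0.66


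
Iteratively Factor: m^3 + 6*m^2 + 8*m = (m + 2)*(m^2 + 4*m) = (m + 2)*(m + 4)*(m)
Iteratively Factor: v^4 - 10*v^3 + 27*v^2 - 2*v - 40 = (v + 1)*(v^3 - 11*v^2 + 38*v - 40) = (v - 5)*(v + 1)*(v^2 - 6*v + 8) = (v - 5)*(v - 2)*(v + 1)*(v - 4)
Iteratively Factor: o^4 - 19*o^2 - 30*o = (o)*(o^3 - 19*o - 30) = o*(o - 5)*(o^2 + 5*o + 6) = o*(o - 5)*(o + 2)*(o + 3)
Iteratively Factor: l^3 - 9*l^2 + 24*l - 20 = (l - 2)*(l^2 - 7*l + 10) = (l - 5)*(l - 2)*(l - 2)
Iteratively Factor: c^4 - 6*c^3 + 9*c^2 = (c - 3)*(c^3 - 3*c^2) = c*(c - 3)*(c^2 - 3*c) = c*(c - 3)^2*(c)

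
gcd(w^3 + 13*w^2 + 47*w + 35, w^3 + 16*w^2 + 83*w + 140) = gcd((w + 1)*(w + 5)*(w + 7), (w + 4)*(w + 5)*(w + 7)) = w^2 + 12*w + 35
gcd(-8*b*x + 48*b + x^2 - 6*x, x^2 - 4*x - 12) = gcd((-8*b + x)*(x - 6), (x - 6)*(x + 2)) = x - 6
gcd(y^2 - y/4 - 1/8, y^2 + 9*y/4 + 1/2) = y + 1/4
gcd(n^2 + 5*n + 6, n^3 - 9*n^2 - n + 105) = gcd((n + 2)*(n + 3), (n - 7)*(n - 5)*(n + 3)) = n + 3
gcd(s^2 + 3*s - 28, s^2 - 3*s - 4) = s - 4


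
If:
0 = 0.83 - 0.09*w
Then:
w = 9.22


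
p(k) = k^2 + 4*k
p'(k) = 2*k + 4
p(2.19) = 13.56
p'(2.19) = 8.38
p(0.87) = 4.24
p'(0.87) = 5.74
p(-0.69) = -2.28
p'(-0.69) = 2.62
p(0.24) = 1.02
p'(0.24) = 4.48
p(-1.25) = -3.44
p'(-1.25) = 1.50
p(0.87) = 4.24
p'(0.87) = 5.74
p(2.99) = 20.90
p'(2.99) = 9.98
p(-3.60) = -1.44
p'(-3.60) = -3.20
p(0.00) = 0.00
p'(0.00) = 4.00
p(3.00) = 21.00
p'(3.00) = 10.00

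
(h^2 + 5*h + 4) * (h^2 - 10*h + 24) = h^4 - 5*h^3 - 22*h^2 + 80*h + 96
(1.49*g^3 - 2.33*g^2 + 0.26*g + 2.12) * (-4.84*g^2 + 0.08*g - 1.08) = -7.2116*g^5 + 11.3964*g^4 - 3.054*g^3 - 7.7236*g^2 - 0.1112*g - 2.2896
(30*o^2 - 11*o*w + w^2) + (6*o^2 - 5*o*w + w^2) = 36*o^2 - 16*o*w + 2*w^2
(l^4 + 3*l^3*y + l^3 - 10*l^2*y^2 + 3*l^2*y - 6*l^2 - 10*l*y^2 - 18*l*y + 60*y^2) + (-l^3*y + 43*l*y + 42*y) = l^4 + 2*l^3*y + l^3 - 10*l^2*y^2 + 3*l^2*y - 6*l^2 - 10*l*y^2 + 25*l*y + 60*y^2 + 42*y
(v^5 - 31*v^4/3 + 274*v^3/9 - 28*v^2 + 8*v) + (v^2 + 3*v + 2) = v^5 - 31*v^4/3 + 274*v^3/9 - 27*v^2 + 11*v + 2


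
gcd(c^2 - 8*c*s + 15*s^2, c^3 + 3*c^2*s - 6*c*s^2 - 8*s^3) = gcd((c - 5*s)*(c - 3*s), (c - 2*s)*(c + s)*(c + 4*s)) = 1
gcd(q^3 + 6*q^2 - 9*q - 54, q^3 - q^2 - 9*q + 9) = q^2 - 9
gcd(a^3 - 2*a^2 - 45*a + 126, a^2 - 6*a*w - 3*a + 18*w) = a - 3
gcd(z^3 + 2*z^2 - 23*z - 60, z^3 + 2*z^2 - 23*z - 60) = z^3 + 2*z^2 - 23*z - 60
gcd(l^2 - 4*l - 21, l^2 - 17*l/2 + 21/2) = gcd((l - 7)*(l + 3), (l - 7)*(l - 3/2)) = l - 7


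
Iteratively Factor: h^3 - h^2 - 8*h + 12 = (h - 2)*(h^2 + h - 6) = (h - 2)^2*(h + 3)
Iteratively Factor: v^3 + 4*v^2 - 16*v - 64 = (v + 4)*(v^2 - 16) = (v - 4)*(v + 4)*(v + 4)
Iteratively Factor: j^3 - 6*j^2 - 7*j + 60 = (j - 4)*(j^2 - 2*j - 15) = (j - 5)*(j - 4)*(j + 3)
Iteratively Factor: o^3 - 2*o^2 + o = (o - 1)*(o^2 - o) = o*(o - 1)*(o - 1)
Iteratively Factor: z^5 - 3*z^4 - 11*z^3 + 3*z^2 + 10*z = (z - 5)*(z^4 + 2*z^3 - z^2 - 2*z) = (z - 5)*(z + 2)*(z^3 - z) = (z - 5)*(z + 1)*(z + 2)*(z^2 - z) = (z - 5)*(z - 1)*(z + 1)*(z + 2)*(z)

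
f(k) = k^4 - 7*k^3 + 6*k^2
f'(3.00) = -45.00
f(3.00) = -54.00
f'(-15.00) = -18405.00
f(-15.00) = 75600.00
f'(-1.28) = -58.16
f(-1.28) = 27.19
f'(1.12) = -7.28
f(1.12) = -0.73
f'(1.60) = -18.18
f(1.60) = -6.76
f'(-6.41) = -1993.27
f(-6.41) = 3778.38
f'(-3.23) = -392.64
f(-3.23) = 407.33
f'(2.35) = -35.86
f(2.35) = -27.21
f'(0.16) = 1.40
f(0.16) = 0.13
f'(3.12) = -45.50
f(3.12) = -59.43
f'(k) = 4*k^3 - 21*k^2 + 12*k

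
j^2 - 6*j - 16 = (j - 8)*(j + 2)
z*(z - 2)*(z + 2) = z^3 - 4*z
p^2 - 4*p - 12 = (p - 6)*(p + 2)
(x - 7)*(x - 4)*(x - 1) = x^3 - 12*x^2 + 39*x - 28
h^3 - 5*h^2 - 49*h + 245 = (h - 7)*(h - 5)*(h + 7)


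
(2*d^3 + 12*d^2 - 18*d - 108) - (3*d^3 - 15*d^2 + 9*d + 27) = -d^3 + 27*d^2 - 27*d - 135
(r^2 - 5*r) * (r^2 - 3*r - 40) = r^4 - 8*r^3 - 25*r^2 + 200*r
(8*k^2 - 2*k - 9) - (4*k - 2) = 8*k^2 - 6*k - 7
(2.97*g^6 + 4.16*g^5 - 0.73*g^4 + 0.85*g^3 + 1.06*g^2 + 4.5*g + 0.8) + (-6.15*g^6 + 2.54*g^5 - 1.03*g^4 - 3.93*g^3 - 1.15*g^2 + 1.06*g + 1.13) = -3.18*g^6 + 6.7*g^5 - 1.76*g^4 - 3.08*g^3 - 0.0899999999999999*g^2 + 5.56*g + 1.93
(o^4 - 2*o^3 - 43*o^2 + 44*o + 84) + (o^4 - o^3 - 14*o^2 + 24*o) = 2*o^4 - 3*o^3 - 57*o^2 + 68*o + 84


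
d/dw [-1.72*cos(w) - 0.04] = 1.72*sin(w)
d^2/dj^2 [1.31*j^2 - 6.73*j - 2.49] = 2.62000000000000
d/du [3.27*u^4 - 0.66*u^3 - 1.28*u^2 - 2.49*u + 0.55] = 13.08*u^3 - 1.98*u^2 - 2.56*u - 2.49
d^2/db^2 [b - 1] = 0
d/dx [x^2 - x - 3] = 2*x - 1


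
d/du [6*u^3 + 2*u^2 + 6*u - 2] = 18*u^2 + 4*u + 6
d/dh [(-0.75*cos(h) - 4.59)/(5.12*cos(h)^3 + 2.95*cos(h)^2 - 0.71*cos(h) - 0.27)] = (-7.68*cos(h)^3 - 72.7149*cos(h)^2 - 27.081*cos(h) + 3.0564)*sin(h)/(26.2144*cos(h)^6 + 30.208*cos(h)^5 + 1.4321*cos(h)^4 - 6.9538*cos(h)^3 - 1.0889*cos(h)^2 + 0.3834*cos(h) + 0.0729)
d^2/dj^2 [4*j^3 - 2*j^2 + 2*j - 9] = 24*j - 4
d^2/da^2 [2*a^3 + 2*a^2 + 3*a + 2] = 12*a + 4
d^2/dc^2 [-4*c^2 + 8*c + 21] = -8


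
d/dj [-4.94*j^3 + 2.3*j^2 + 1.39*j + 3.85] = -14.82*j^2 + 4.6*j + 1.39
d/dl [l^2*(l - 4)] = l*(3*l - 8)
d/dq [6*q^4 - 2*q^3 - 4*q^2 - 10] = 2*q*(12*q^2 - 3*q - 4)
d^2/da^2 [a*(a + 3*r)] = 2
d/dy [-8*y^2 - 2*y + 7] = -16*y - 2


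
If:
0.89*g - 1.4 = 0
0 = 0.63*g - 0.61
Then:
No Solution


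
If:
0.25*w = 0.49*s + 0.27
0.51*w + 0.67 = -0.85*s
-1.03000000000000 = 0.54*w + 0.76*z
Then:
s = -0.66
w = -0.21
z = -1.20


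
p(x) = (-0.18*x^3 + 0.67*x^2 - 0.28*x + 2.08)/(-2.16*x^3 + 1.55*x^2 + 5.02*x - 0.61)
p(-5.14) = 0.15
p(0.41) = 1.32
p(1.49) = 0.81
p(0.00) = -3.41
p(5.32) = 0.03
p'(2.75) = 0.27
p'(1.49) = 1.37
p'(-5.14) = 0.02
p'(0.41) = -4.30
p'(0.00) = -27.60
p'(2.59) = 0.41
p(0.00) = -3.41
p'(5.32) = 0.01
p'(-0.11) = -7.11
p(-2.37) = 0.36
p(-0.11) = -1.86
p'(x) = (-0.54*x^2 + 1.34*x - 0.28)/(-2.16*x^3 + 1.55*x^2 + 5.02*x - 0.61) + (6.48*x^2 - 3.1*x - 5.02)*(-0.18*x^3 + 0.67*x^2 - 0.28*x + 2.08)/(-2.16*x^3 + 1.55*x^2 + 5.02*x - 0.61)^2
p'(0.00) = -27.60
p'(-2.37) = 0.29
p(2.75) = -0.13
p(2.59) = -0.18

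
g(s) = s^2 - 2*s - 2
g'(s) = 2*s - 2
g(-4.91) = 31.93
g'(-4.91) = -11.82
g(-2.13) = 6.80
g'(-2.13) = -6.26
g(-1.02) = 1.08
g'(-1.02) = -4.04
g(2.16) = -1.65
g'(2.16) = 2.32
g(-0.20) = -1.56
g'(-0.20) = -2.40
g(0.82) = -2.97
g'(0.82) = -0.36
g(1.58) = -2.66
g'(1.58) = 1.16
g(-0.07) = -1.86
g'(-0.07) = -2.14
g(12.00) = 118.00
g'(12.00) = 22.00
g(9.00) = 61.00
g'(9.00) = 16.00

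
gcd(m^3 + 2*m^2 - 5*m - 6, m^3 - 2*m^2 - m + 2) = m^2 - m - 2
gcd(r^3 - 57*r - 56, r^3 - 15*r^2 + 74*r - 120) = 1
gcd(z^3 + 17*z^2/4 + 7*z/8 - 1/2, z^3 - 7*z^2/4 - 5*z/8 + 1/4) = z^2 + z/4 - 1/8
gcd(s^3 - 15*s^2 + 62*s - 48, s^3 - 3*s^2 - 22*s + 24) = s^2 - 7*s + 6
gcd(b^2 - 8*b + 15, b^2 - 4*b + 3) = b - 3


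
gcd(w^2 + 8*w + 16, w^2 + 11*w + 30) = 1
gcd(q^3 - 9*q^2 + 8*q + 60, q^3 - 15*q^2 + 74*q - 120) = q^2 - 11*q + 30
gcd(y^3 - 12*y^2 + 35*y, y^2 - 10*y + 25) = y - 5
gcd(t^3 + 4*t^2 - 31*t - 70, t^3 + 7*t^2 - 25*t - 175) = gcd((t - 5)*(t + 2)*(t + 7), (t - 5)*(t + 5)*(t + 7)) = t^2 + 2*t - 35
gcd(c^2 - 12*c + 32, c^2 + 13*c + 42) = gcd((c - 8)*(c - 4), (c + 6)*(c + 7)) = 1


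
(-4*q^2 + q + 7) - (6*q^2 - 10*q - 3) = -10*q^2 + 11*q + 10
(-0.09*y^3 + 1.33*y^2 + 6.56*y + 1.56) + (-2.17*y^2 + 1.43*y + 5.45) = -0.09*y^3 - 0.84*y^2 + 7.99*y + 7.01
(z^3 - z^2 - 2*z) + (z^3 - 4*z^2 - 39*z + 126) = 2*z^3 - 5*z^2 - 41*z + 126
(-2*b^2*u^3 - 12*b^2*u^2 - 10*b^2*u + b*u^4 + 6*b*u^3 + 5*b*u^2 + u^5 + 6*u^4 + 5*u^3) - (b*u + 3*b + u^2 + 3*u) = -2*b^2*u^3 - 12*b^2*u^2 - 10*b^2*u + b*u^4 + 6*b*u^3 + 5*b*u^2 - b*u - 3*b + u^5 + 6*u^4 + 5*u^3 - u^2 - 3*u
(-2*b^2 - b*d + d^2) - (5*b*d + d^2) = -2*b^2 - 6*b*d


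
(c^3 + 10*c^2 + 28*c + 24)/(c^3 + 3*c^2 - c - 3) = (c^3 + 10*c^2 + 28*c + 24)/(c^3 + 3*c^2 - c - 3)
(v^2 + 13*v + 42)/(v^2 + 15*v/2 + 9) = 2*(v + 7)/(2*v + 3)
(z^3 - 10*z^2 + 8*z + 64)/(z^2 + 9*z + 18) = (z^3 - 10*z^2 + 8*z + 64)/(z^2 + 9*z + 18)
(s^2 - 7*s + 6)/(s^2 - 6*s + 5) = (s - 6)/(s - 5)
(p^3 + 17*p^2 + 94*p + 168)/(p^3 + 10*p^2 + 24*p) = (p + 7)/p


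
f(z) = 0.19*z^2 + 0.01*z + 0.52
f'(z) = 0.38*z + 0.01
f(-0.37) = 0.54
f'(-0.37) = -0.13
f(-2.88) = 2.07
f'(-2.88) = -1.08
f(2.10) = 1.38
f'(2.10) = 0.81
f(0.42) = 0.56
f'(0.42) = 0.17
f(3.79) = 3.29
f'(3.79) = 1.45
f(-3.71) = 3.10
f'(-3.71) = -1.40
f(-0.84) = 0.65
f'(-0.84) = -0.31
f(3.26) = 2.57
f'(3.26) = 1.25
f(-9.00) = 15.82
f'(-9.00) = -3.41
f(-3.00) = 2.20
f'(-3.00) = -1.13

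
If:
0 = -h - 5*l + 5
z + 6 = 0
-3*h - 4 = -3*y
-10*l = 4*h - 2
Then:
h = -4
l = 9/5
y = -8/3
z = -6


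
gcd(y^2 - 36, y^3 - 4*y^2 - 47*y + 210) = y - 6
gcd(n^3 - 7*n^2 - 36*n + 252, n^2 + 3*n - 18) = n + 6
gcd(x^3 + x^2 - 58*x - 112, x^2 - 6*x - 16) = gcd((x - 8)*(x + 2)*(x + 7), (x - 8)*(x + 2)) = x^2 - 6*x - 16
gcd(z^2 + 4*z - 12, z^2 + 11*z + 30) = z + 6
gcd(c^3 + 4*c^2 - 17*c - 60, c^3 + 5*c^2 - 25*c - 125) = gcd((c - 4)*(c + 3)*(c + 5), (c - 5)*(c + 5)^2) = c + 5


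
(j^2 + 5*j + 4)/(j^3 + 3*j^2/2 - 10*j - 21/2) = 2*(j + 4)/(2*j^2 + j - 21)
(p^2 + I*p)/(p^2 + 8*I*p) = (p + I)/(p + 8*I)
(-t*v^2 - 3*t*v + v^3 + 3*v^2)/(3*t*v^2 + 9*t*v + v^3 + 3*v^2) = (-t + v)/(3*t + v)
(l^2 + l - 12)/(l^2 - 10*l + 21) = (l + 4)/(l - 7)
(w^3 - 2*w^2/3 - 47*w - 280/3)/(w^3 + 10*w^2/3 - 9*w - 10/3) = (3*w^2 - 17*w - 56)/(3*w^2 - 5*w - 2)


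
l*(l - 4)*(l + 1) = l^3 - 3*l^2 - 4*l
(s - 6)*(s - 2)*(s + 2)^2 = s^4 - 4*s^3 - 16*s^2 + 16*s + 48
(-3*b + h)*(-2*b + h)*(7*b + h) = 42*b^3 - 29*b^2*h + 2*b*h^2 + h^3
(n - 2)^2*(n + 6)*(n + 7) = n^4 + 9*n^3 - 6*n^2 - 116*n + 168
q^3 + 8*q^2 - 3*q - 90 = (q - 3)*(q + 5)*(q + 6)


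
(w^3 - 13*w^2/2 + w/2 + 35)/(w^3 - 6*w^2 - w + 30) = (w - 7/2)/(w - 3)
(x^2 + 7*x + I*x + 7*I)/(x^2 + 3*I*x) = (x^2 + x*(7 + I) + 7*I)/(x*(x + 3*I))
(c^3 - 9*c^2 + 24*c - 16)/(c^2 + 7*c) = (c^3 - 9*c^2 + 24*c - 16)/(c*(c + 7))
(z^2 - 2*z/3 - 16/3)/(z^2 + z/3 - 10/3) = (3*z - 8)/(3*z - 5)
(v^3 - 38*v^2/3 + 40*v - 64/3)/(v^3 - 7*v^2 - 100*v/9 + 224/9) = 3*(3*v^2 - 14*v + 8)/(9*v^2 + 9*v - 28)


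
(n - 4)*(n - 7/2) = n^2 - 15*n/2 + 14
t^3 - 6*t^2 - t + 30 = (t - 5)*(t - 3)*(t + 2)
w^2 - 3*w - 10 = (w - 5)*(w + 2)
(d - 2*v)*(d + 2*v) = d^2 - 4*v^2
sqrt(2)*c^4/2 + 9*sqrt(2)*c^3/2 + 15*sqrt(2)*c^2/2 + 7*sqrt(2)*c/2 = c*(c + 1)*(c + 7)*(sqrt(2)*c/2 + sqrt(2)/2)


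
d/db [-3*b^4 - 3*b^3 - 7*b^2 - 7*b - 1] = -12*b^3 - 9*b^2 - 14*b - 7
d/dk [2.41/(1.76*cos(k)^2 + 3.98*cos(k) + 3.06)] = (8.4832*cos(k) + 9.5918)*sin(k)/(1.76*cos(k)^2 + 3.98*cos(k) + 3.06)^2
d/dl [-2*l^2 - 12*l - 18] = -4*l - 12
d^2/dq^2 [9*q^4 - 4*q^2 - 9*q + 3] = 108*q^2 - 8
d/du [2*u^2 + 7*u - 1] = 4*u + 7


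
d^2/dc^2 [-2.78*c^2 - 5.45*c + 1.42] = -5.56000000000000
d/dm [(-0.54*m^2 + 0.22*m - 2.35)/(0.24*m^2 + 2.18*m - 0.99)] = (-1.23*m^2 + 2.1972*m + 4.9052)/(0.0576*m^4 + 1.0464*m^3 + 4.2772*m^2 - 4.3164*m + 0.9801)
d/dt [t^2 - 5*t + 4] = 2*t - 5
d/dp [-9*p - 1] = -9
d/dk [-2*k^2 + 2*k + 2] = 2 - 4*k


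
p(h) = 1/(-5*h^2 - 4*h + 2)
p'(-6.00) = 0.00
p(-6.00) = -0.00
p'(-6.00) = 0.00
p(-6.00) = -0.00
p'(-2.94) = -0.03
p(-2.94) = -0.03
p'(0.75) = 0.79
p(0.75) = -0.26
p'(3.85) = 0.01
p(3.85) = -0.01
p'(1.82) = 0.05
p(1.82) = -0.05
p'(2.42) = 0.02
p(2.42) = -0.03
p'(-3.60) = -0.01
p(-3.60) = -0.02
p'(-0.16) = 0.38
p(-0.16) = 0.40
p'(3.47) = 0.01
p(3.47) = -0.01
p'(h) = (10*h + 4)/(-5*h^2 - 4*h + 2)^2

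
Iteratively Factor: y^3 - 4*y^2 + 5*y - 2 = (y - 1)*(y^2 - 3*y + 2) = (y - 1)^2*(y - 2)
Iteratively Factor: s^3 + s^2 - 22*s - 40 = (s - 5)*(s^2 + 6*s + 8) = (s - 5)*(s + 2)*(s + 4)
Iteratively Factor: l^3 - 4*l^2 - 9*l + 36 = (l - 4)*(l^2 - 9) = (l - 4)*(l + 3)*(l - 3)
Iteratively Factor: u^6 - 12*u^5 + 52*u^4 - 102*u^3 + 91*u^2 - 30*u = (u - 3)*(u^5 - 9*u^4 + 25*u^3 - 27*u^2 + 10*u) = (u - 5)*(u - 3)*(u^4 - 4*u^3 + 5*u^2 - 2*u) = (u - 5)*(u - 3)*(u - 1)*(u^3 - 3*u^2 + 2*u) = u*(u - 5)*(u - 3)*(u - 1)*(u^2 - 3*u + 2) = u*(u - 5)*(u - 3)*(u - 2)*(u - 1)*(u - 1)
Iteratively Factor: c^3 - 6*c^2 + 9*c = (c)*(c^2 - 6*c + 9) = c*(c - 3)*(c - 3)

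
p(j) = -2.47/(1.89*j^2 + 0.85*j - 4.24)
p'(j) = -2.47*(-3.78*j - 0.85)/(1.89*j^2 + 0.85*j - 4.24)^2 = (9.3366*j + 2.0995)/(1.89*j^2 + 0.85*j - 4.24)^2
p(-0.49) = 0.59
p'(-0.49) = -0.14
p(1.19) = 4.47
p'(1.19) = 43.34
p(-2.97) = -0.25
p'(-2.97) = -0.26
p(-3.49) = -0.16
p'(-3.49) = -0.12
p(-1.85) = -3.77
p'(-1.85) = -35.26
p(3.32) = -0.13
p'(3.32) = 0.09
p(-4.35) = -0.09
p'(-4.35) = -0.05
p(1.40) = -3.77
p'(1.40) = 35.43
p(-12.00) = -0.01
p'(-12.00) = -0.00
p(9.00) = -0.02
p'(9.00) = 0.00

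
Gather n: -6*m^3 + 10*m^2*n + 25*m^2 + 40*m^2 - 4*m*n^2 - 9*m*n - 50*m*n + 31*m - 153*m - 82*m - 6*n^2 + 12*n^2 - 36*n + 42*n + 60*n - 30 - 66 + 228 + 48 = -6*m^3 + 65*m^2 - 204*m + n^2*(6 - 4*m) + n*(10*m^2 - 59*m + 66) + 180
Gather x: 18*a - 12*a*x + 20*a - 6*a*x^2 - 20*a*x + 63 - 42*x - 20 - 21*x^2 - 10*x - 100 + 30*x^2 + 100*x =38*a + x^2*(9 - 6*a) + x*(48 - 32*a) - 57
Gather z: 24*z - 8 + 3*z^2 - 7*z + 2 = 3*z^2 + 17*z - 6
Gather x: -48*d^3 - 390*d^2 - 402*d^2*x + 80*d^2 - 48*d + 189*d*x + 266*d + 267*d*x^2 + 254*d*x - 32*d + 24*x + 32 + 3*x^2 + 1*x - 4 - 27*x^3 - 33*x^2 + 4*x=-48*d^3 - 310*d^2 + 186*d - 27*x^3 + x^2*(267*d - 30) + x*(-402*d^2 + 443*d + 29) + 28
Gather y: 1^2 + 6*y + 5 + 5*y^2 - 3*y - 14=5*y^2 + 3*y - 8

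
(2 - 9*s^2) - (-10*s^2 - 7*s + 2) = s^2 + 7*s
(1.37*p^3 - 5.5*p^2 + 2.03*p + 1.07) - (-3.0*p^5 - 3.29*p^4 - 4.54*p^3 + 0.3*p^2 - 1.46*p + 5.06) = 3.0*p^5 + 3.29*p^4 + 5.91*p^3 - 5.8*p^2 + 3.49*p - 3.99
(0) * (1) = 0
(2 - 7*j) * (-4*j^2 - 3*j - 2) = 28*j^3 + 13*j^2 + 8*j - 4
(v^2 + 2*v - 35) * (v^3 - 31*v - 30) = v^5 + 2*v^4 - 66*v^3 - 92*v^2 + 1025*v + 1050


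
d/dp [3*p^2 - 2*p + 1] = 6*p - 2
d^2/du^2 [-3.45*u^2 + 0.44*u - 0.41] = -6.90000000000000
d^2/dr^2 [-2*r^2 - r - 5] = -4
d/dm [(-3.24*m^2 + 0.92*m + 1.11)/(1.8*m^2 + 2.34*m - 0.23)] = (-9.2376*m^2 - 2.5056*m - 2.809)/(3.24*m^4 + 8.424*m^3 + 4.6476*m^2 - 1.0764*m + 0.0529)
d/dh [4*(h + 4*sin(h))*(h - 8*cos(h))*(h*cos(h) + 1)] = -4*(h + 4*sin(h))*(h - 8*cos(h))*(h*sin(h) - cos(h)) + 4*(h + 4*sin(h))*(h*cos(h) + 1)*(8*sin(h) + 1) + 4*(h - 8*cos(h))*(h*cos(h) + 1)*(4*cos(h) + 1)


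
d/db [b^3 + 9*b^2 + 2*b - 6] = 3*b^2 + 18*b + 2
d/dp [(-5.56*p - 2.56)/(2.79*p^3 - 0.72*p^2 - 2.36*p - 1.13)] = (31.0248*p^3 + 17.424*p^2 - 3.6864*p + 0.241199999999999)/(7.7841*p^6 - 4.0176*p^5 - 12.6504*p^4 - 2.907*p^3 + 7.1968*p^2 + 5.3336*p + 1.2769)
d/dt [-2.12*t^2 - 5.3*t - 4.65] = -4.24*t - 5.3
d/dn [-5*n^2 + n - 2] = 1 - 10*n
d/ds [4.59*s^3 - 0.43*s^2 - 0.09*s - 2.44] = 13.77*s^2 - 0.86*s - 0.09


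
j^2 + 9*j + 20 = (j + 4)*(j + 5)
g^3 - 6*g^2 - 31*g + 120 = (g - 8)*(g - 3)*(g + 5)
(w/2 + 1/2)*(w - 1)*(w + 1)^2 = w^4/2 + w^3 - w - 1/2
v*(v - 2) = v^2 - 2*v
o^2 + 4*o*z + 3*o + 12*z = (o + 3)*(o + 4*z)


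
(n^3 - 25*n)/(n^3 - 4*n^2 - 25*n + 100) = n/(n - 4)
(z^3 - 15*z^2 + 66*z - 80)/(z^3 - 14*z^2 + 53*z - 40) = (z - 2)/(z - 1)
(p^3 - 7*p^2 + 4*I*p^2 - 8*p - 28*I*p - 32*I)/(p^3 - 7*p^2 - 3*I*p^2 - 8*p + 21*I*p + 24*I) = (p + 4*I)/(p - 3*I)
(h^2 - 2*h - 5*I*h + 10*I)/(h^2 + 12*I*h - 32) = (h^2 - 2*h - 5*I*h + 10*I)/(h^2 + 12*I*h - 32)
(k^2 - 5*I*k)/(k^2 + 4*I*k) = (k - 5*I)/(k + 4*I)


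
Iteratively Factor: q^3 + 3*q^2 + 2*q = (q + 2)*(q^2 + q) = q*(q + 2)*(q + 1)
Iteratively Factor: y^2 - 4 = (y + 2)*(y - 2)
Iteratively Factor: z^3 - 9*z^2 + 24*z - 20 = (z - 2)*(z^2 - 7*z + 10) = (z - 2)^2*(z - 5)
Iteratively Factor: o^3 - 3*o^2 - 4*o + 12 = (o + 2)*(o^2 - 5*o + 6) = (o - 3)*(o + 2)*(o - 2)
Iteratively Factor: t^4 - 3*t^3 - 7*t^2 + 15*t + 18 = (t + 2)*(t^3 - 5*t^2 + 3*t + 9) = (t - 3)*(t + 2)*(t^2 - 2*t - 3) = (t - 3)^2*(t + 2)*(t + 1)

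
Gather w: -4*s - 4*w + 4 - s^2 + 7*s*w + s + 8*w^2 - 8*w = -s^2 - 3*s + 8*w^2 + w*(7*s - 12) + 4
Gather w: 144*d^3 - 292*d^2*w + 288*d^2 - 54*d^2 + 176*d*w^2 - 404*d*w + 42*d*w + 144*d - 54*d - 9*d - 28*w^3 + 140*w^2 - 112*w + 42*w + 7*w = 144*d^3 + 234*d^2 + 81*d - 28*w^3 + w^2*(176*d + 140) + w*(-292*d^2 - 362*d - 63)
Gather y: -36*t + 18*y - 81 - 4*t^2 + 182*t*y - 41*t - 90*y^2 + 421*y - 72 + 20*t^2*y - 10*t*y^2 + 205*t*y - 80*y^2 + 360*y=-4*t^2 - 77*t + y^2*(-10*t - 170) + y*(20*t^2 + 387*t + 799) - 153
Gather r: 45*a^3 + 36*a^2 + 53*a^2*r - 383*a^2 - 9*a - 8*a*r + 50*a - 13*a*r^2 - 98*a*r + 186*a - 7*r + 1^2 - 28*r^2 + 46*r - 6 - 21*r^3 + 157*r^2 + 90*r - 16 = 45*a^3 - 347*a^2 + 227*a - 21*r^3 + r^2*(129 - 13*a) + r*(53*a^2 - 106*a + 129) - 21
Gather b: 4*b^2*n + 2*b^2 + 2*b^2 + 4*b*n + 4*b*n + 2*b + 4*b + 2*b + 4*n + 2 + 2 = b^2*(4*n + 4) + b*(8*n + 8) + 4*n + 4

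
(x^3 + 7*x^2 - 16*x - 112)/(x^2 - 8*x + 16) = (x^2 + 11*x + 28)/(x - 4)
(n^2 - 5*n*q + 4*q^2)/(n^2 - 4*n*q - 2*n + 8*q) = (n - q)/(n - 2)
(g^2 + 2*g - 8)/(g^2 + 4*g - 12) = (g + 4)/(g + 6)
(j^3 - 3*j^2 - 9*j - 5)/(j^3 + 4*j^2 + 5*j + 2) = (j - 5)/(j + 2)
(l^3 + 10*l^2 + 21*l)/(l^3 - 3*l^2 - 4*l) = (l^2 + 10*l + 21)/(l^2 - 3*l - 4)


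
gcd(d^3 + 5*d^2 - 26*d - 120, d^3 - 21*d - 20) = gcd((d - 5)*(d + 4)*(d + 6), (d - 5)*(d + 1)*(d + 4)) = d^2 - d - 20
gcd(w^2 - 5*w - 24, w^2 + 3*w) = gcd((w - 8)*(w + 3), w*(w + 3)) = w + 3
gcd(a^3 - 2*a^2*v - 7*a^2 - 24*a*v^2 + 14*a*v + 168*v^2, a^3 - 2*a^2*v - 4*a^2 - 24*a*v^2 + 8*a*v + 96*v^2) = -a^2 + 2*a*v + 24*v^2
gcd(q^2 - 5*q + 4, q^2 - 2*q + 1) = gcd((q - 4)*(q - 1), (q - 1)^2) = q - 1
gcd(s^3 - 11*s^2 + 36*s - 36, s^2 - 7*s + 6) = s - 6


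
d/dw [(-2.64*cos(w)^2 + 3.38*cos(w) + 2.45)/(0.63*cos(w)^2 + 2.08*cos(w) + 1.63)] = (7.6206*cos(w)^2 + 11.6934*cos(w) - 0.413399999999998)*sin(w)/(0.3969*cos(w)^4 + 2.6208*cos(w)^3 + 6.3802*cos(w)^2 + 6.7808*cos(w) + 2.6569)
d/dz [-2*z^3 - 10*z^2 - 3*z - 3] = -6*z^2 - 20*z - 3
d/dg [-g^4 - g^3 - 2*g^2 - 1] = g*(-4*g^2 - 3*g - 4)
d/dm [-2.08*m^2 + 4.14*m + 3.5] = 4.14 - 4.16*m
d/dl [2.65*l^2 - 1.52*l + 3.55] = 5.3*l - 1.52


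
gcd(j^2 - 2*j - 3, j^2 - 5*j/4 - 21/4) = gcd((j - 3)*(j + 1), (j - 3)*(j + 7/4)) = j - 3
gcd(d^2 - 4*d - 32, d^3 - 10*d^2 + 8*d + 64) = d - 8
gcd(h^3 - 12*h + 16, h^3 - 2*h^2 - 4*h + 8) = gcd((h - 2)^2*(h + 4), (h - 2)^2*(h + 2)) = h^2 - 4*h + 4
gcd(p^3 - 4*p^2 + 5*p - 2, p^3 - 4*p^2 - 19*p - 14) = 1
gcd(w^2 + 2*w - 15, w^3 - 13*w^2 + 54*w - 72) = w - 3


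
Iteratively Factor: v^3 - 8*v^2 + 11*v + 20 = (v - 4)*(v^2 - 4*v - 5) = (v - 4)*(v + 1)*(v - 5)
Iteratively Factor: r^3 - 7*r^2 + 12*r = (r)*(r^2 - 7*r + 12) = r*(r - 4)*(r - 3)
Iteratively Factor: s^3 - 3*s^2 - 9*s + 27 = (s - 3)*(s^2 - 9) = (s - 3)*(s + 3)*(s - 3)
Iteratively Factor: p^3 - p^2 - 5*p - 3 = (p - 3)*(p^2 + 2*p + 1) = (p - 3)*(p + 1)*(p + 1)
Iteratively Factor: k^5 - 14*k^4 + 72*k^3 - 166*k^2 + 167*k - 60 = (k - 5)*(k^4 - 9*k^3 + 27*k^2 - 31*k + 12) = (k - 5)*(k - 4)*(k^3 - 5*k^2 + 7*k - 3) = (k - 5)*(k - 4)*(k - 1)*(k^2 - 4*k + 3) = (k - 5)*(k - 4)*(k - 1)^2*(k - 3)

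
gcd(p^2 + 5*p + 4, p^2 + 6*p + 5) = p + 1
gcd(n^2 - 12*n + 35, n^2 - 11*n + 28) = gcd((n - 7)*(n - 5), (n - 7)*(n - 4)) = n - 7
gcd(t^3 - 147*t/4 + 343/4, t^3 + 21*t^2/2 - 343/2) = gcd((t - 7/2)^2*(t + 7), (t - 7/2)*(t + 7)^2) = t^2 + 7*t/2 - 49/2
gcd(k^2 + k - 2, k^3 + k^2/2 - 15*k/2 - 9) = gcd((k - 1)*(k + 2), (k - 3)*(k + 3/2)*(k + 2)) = k + 2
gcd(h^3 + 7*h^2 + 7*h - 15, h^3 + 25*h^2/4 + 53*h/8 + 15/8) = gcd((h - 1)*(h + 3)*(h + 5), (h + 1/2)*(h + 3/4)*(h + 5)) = h + 5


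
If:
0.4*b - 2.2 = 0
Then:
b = 5.50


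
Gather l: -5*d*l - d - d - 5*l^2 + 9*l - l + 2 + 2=-2*d - 5*l^2 + l*(8 - 5*d) + 4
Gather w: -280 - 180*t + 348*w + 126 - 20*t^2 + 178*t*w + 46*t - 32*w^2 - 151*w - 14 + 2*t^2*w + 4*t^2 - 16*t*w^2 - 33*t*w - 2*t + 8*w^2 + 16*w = -16*t^2 - 136*t + w^2*(-16*t - 24) + w*(2*t^2 + 145*t + 213) - 168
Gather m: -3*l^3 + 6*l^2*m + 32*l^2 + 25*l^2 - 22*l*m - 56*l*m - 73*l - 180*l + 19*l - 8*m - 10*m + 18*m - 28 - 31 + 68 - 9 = -3*l^3 + 57*l^2 - 234*l + m*(6*l^2 - 78*l)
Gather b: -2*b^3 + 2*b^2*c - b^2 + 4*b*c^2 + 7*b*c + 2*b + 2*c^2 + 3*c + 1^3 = -2*b^3 + b^2*(2*c - 1) + b*(4*c^2 + 7*c + 2) + 2*c^2 + 3*c + 1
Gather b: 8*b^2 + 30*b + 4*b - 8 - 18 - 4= 8*b^2 + 34*b - 30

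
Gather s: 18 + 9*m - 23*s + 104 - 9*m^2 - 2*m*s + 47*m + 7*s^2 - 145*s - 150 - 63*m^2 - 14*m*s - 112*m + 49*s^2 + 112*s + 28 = -72*m^2 - 56*m + 56*s^2 + s*(-16*m - 56)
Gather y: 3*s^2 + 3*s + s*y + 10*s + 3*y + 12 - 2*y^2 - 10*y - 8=3*s^2 + 13*s - 2*y^2 + y*(s - 7) + 4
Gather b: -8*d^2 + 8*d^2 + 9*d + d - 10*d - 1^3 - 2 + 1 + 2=0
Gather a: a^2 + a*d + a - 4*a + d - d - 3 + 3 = a^2 + a*(d - 3)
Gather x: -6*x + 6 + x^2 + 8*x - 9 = x^2 + 2*x - 3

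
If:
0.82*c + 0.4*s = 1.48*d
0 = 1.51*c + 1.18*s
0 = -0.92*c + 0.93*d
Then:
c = 0.00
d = 0.00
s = 0.00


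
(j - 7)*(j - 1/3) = j^2 - 22*j/3 + 7/3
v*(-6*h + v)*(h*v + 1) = -6*h^2*v^2 + h*v^3 - 6*h*v + v^2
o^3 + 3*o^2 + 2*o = o*(o + 1)*(o + 2)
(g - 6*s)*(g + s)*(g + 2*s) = g^3 - 3*g^2*s - 16*g*s^2 - 12*s^3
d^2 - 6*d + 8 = (d - 4)*(d - 2)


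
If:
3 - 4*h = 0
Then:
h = 3/4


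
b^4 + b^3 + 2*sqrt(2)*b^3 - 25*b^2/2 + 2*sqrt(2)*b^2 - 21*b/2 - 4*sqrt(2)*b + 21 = (b - 1)*(b + 2)*(b - 3*sqrt(2)/2)*(b + 7*sqrt(2)/2)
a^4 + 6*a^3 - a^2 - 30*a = a*(a - 2)*(a + 3)*(a + 5)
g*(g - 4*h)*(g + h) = g^3 - 3*g^2*h - 4*g*h^2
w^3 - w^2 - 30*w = w*(w - 6)*(w + 5)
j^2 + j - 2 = (j - 1)*(j + 2)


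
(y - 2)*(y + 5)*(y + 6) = y^3 + 9*y^2 + 8*y - 60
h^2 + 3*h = h*(h + 3)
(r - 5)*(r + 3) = r^2 - 2*r - 15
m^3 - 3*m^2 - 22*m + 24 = (m - 6)*(m - 1)*(m + 4)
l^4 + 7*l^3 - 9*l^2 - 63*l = l*(l - 3)*(l + 3)*(l + 7)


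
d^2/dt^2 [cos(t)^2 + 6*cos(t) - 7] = -6*cos(t) - 2*cos(2*t)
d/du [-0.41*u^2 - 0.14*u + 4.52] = -0.82*u - 0.14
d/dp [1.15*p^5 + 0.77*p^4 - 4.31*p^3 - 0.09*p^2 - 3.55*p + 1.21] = 5.75*p^4 + 3.08*p^3 - 12.93*p^2 - 0.18*p - 3.55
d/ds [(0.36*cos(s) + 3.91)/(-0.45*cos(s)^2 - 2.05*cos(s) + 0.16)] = (0.162*sin(s)^2 - 3.519*cos(s) - 8.2351)*sin(s)/(0.45*cos(s)^2 + 2.05*cos(s) - 0.16)^2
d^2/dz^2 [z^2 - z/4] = 2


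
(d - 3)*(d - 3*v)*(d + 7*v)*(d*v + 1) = d^4*v + 4*d^3*v^2 - 3*d^3*v + d^3 - 21*d^2*v^3 - 12*d^2*v^2 + 4*d^2*v - 3*d^2 + 63*d*v^3 - 21*d*v^2 - 12*d*v + 63*v^2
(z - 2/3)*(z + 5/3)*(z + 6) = z^3 + 7*z^2 + 44*z/9 - 20/3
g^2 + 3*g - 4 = (g - 1)*(g + 4)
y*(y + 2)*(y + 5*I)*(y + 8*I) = y^4 + 2*y^3 + 13*I*y^3 - 40*y^2 + 26*I*y^2 - 80*y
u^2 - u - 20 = (u - 5)*(u + 4)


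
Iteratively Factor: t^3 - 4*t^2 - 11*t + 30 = (t + 3)*(t^2 - 7*t + 10) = (t - 5)*(t + 3)*(t - 2)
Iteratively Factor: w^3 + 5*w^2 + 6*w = (w)*(w^2 + 5*w + 6) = w*(w + 2)*(w + 3)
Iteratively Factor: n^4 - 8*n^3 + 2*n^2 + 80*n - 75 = (n - 5)*(n^3 - 3*n^2 - 13*n + 15) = (n - 5)*(n + 3)*(n^2 - 6*n + 5) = (n - 5)^2*(n + 3)*(n - 1)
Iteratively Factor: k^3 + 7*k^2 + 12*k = (k + 3)*(k^2 + 4*k) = k*(k + 3)*(k + 4)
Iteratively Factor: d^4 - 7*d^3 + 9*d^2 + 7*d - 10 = (d - 2)*(d^3 - 5*d^2 - d + 5) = (d - 2)*(d + 1)*(d^2 - 6*d + 5) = (d - 5)*(d - 2)*(d + 1)*(d - 1)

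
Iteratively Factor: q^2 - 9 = (q + 3)*(q - 3)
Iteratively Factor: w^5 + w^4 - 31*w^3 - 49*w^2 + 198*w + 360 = (w + 3)*(w^4 - 2*w^3 - 25*w^2 + 26*w + 120) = (w - 3)*(w + 3)*(w^3 + w^2 - 22*w - 40) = (w - 3)*(w + 2)*(w + 3)*(w^2 - w - 20) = (w - 5)*(w - 3)*(w + 2)*(w + 3)*(w + 4)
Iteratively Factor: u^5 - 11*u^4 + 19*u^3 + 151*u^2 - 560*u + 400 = (u - 5)*(u^4 - 6*u^3 - 11*u^2 + 96*u - 80) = (u - 5)*(u - 4)*(u^3 - 2*u^2 - 19*u + 20) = (u - 5)*(u - 4)*(u - 1)*(u^2 - u - 20) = (u - 5)^2*(u - 4)*(u - 1)*(u + 4)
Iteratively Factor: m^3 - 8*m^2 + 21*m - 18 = (m - 2)*(m^2 - 6*m + 9) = (m - 3)*(m - 2)*(m - 3)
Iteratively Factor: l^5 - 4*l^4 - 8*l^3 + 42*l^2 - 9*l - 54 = (l + 1)*(l^4 - 5*l^3 - 3*l^2 + 45*l - 54) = (l - 3)*(l + 1)*(l^3 - 2*l^2 - 9*l + 18) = (l - 3)*(l - 2)*(l + 1)*(l^2 - 9) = (l - 3)*(l - 2)*(l + 1)*(l + 3)*(l - 3)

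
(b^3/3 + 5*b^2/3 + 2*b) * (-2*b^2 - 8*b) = -2*b^5/3 - 6*b^4 - 52*b^3/3 - 16*b^2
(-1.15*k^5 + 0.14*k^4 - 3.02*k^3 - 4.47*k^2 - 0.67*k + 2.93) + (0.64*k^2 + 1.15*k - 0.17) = -1.15*k^5 + 0.14*k^4 - 3.02*k^3 - 3.83*k^2 + 0.48*k + 2.76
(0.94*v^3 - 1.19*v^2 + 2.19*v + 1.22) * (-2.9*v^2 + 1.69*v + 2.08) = -2.726*v^5 + 5.0396*v^4 - 6.4069*v^3 - 2.3121*v^2 + 6.617*v + 2.5376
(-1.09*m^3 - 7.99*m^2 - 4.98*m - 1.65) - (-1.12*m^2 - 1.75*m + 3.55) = -1.09*m^3 - 6.87*m^2 - 3.23*m - 5.2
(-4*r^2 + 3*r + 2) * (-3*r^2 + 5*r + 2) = 12*r^4 - 29*r^3 + r^2 + 16*r + 4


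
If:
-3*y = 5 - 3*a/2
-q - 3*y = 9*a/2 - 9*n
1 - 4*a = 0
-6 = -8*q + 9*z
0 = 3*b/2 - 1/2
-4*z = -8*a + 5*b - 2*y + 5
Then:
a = 1/4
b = 1/3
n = -631/1152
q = -183/128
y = -37/24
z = -31/16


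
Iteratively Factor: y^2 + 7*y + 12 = (y + 3)*(y + 4)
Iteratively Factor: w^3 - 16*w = (w - 4)*(w^2 + 4*w) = w*(w - 4)*(w + 4)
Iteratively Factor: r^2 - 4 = (r + 2)*(r - 2)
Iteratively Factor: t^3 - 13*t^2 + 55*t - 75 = (t - 3)*(t^2 - 10*t + 25) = (t - 5)*(t - 3)*(t - 5)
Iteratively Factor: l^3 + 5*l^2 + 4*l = (l + 1)*(l^2 + 4*l) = (l + 1)*(l + 4)*(l)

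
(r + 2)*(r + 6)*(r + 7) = r^3 + 15*r^2 + 68*r + 84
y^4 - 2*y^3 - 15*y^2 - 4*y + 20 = (y - 5)*(y - 1)*(y + 2)^2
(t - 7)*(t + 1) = t^2 - 6*t - 7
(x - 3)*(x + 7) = x^2 + 4*x - 21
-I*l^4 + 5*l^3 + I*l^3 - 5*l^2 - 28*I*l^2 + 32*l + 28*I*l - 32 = (l - 4*I)*(l + I)*(l + 8*I)*(-I*l + I)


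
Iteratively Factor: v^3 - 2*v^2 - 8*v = (v)*(v^2 - 2*v - 8) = v*(v + 2)*(v - 4)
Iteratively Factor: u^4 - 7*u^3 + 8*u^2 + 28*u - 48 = (u - 3)*(u^3 - 4*u^2 - 4*u + 16) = (u - 3)*(u + 2)*(u^2 - 6*u + 8) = (u - 3)*(u - 2)*(u + 2)*(u - 4)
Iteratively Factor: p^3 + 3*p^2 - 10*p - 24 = (p + 2)*(p^2 + p - 12) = (p - 3)*(p + 2)*(p + 4)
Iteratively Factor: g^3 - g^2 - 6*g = (g + 2)*(g^2 - 3*g) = g*(g + 2)*(g - 3)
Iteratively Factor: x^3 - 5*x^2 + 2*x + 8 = (x - 4)*(x^2 - x - 2) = (x - 4)*(x + 1)*(x - 2)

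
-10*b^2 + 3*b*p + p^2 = (-2*b + p)*(5*b + p)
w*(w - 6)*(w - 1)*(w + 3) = w^4 - 4*w^3 - 15*w^2 + 18*w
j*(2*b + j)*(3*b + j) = 6*b^2*j + 5*b*j^2 + j^3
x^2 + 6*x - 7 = (x - 1)*(x + 7)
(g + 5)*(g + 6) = g^2 + 11*g + 30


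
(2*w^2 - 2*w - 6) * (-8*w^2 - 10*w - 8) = -16*w^4 - 4*w^3 + 52*w^2 + 76*w + 48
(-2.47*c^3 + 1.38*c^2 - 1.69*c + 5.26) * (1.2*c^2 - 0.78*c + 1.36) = -2.964*c^5 + 3.5826*c^4 - 6.4636*c^3 + 9.507*c^2 - 6.4012*c + 7.1536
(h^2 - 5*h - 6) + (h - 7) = h^2 - 4*h - 13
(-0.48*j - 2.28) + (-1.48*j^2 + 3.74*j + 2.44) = -1.48*j^2 + 3.26*j + 0.16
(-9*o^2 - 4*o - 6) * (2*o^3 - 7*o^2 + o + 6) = -18*o^5 + 55*o^4 + 7*o^3 - 16*o^2 - 30*o - 36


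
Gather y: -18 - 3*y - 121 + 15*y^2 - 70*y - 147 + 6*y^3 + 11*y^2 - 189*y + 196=6*y^3 + 26*y^2 - 262*y - 90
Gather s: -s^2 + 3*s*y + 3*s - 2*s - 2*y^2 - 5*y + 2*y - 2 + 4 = -s^2 + s*(3*y + 1) - 2*y^2 - 3*y + 2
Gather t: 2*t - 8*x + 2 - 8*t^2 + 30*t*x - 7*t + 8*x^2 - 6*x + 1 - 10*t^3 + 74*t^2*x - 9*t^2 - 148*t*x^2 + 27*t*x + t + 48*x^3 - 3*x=-10*t^3 + t^2*(74*x - 17) + t*(-148*x^2 + 57*x - 4) + 48*x^3 + 8*x^2 - 17*x + 3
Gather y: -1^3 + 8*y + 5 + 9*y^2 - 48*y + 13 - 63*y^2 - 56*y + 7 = -54*y^2 - 96*y + 24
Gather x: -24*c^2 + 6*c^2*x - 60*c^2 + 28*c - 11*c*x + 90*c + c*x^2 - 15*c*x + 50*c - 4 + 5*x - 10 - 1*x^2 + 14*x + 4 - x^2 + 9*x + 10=-84*c^2 + 168*c + x^2*(c - 2) + x*(6*c^2 - 26*c + 28)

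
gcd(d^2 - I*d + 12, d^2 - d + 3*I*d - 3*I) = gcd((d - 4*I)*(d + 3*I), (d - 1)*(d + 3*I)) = d + 3*I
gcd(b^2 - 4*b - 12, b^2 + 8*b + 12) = b + 2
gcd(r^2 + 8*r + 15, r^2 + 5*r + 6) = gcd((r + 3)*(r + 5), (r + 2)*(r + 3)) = r + 3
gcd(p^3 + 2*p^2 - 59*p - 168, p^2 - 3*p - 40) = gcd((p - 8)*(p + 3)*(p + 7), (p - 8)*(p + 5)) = p - 8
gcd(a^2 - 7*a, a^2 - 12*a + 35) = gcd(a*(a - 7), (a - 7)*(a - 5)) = a - 7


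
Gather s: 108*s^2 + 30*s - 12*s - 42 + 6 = 108*s^2 + 18*s - 36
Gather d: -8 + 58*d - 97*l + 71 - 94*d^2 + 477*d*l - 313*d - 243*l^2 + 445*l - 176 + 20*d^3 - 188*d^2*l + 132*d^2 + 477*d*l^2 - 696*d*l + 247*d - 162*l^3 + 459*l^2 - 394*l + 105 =20*d^3 + d^2*(38 - 188*l) + d*(477*l^2 - 219*l - 8) - 162*l^3 + 216*l^2 - 46*l - 8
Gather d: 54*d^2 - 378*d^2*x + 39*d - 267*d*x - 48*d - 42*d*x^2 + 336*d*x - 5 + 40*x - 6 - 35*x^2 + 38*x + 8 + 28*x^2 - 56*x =d^2*(54 - 378*x) + d*(-42*x^2 + 69*x - 9) - 7*x^2 + 22*x - 3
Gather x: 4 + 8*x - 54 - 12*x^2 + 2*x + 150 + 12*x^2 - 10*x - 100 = 0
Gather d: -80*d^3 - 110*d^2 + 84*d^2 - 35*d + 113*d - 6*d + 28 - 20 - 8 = -80*d^3 - 26*d^2 + 72*d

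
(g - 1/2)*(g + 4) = g^2 + 7*g/2 - 2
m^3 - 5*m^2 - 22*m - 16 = (m - 8)*(m + 1)*(m + 2)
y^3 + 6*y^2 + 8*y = y*(y + 2)*(y + 4)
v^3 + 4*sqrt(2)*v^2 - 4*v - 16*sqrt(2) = (v - 2)*(v + 2)*(v + 4*sqrt(2))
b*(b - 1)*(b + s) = b^3 + b^2*s - b^2 - b*s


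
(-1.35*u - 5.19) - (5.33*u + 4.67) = -6.68*u - 9.86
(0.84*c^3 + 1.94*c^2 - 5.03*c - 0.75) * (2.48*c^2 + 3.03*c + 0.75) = 2.0832*c^5 + 7.3564*c^4 - 5.9662*c^3 - 15.6459*c^2 - 6.045*c - 0.5625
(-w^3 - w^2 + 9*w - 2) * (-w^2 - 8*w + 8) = w^5 + 9*w^4 - 9*w^3 - 78*w^2 + 88*w - 16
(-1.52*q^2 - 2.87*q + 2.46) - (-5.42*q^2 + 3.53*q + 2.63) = 3.9*q^2 - 6.4*q - 0.17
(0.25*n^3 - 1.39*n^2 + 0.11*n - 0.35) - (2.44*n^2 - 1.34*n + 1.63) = 0.25*n^3 - 3.83*n^2 + 1.45*n - 1.98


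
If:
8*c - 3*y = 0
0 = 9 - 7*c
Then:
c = 9/7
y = 24/7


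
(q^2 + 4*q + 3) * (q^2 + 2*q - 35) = q^4 + 6*q^3 - 24*q^2 - 134*q - 105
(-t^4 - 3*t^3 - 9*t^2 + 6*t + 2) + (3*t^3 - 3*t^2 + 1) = -t^4 - 12*t^2 + 6*t + 3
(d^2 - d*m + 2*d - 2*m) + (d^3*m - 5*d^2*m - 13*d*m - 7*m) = d^3*m - 5*d^2*m + d^2 - 14*d*m + 2*d - 9*m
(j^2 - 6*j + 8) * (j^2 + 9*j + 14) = j^4 + 3*j^3 - 32*j^2 - 12*j + 112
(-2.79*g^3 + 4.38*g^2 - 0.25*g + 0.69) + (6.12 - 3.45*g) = -2.79*g^3 + 4.38*g^2 - 3.7*g + 6.81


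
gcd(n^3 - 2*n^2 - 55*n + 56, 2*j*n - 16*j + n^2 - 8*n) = n - 8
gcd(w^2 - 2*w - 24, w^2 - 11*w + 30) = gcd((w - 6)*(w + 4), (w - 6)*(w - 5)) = w - 6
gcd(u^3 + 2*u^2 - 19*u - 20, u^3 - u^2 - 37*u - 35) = u^2 + 6*u + 5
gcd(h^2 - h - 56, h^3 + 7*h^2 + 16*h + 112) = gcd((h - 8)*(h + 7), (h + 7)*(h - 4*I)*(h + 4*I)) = h + 7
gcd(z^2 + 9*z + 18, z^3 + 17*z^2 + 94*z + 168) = z + 6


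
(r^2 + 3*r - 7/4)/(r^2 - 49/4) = (2*r - 1)/(2*r - 7)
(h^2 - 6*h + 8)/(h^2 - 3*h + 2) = (h - 4)/(h - 1)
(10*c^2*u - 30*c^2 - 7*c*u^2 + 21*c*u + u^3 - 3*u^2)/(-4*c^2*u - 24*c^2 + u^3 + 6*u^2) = (-5*c*u + 15*c + u^2 - 3*u)/(2*c*u + 12*c + u^2 + 6*u)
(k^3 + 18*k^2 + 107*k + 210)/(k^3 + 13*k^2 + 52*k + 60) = (k + 7)/(k + 2)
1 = 1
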